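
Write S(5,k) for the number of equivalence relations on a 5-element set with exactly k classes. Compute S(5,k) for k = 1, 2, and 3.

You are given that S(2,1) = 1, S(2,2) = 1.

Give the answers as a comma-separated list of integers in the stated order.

1, 15, 25

row 3: T[3][1]=1·1+0=1  T[3][2]=2·1+1=3  T[3][3]=3·0+1=1
row 4: T[4][1]=1·1+0=1  T[4][2]=2·3+1=7  T[4][3]=3·1+3=6
row 5: T[5][1]=1·1+0=1  T[5][2]=2·7+1=15  T[5][3]=3·6+7=25
Read S(5,1) = 1, S(5,2) = 15, S(5,3) = 25.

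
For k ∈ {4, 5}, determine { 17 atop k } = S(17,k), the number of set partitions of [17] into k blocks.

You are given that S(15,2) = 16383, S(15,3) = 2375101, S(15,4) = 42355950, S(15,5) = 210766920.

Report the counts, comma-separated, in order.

[16] T[16,3]:3*2375101+16383=7141686 · T[16,4]:4*42355950+2375101=171798901 · T[16,5]:5*210766920+42355950=1096190550
[17] T[17,4]:4*171798901+7141686=694337290 · T[17,5]:5*1096190550+171798901=5652751651
Read S(17,4) = 694337290, S(17,5) = 5652751651.

694337290, 5652751651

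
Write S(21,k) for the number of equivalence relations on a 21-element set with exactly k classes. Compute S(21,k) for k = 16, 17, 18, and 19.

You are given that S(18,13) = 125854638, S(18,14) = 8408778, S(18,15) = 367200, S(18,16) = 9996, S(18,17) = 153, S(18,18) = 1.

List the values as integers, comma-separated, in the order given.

row 19: T[19][14]=14·8408778+125854638=243577530  T[19][15]=15·367200+8408778=13916778  T[19][16]=16·9996+367200=527136  T[19][17]=17·153+9996=12597  T[19][18]=18·1+153=171  T[19][19]=19·0+1=1
row 20: T[20][15]=15·13916778+243577530=452329200  T[20][16]=16·527136+13916778=22350954  T[20][17]=17·12597+527136=741285  T[20][18]=18·171+12597=15675  T[20][19]=19·1+171=190
row 21: T[21][16]=16·22350954+452329200=809944464  T[21][17]=17·741285+22350954=34952799  T[21][18]=18·15675+741285=1023435  T[21][19]=19·190+15675=19285
Read S(21,16) = 809944464, S(21,17) = 34952799, S(21,18) = 1023435, S(21,19) = 19285.

809944464, 34952799, 1023435, 19285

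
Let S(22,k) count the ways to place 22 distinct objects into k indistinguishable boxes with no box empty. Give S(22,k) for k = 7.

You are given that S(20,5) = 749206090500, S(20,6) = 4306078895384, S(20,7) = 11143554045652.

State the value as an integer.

row 21: T[21][6]=6·4306078895384+749206090500=26585679462804  T[21][7]=7·11143554045652+4306078895384=82310957214948
row 22: T[22][7]=7·82310957214948+26585679462804=602762379967440
Read S(22,7) = 602762379967440.

602762379967440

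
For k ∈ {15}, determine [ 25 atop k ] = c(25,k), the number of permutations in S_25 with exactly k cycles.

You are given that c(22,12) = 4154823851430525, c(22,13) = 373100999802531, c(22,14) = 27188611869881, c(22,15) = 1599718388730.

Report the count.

row 23: T[23][13]=22·373100999802531+4154823851430525=12363045847086207  T[23][14]=22·27188611869881+373100999802531=971250460939913  T[23][15]=22·1599718388730+27188611869881=62382416421941
row 24: T[24][14]=23·971250460939913+12363045847086207=34701806448704206  T[24][15]=23·62382416421941+971250460939913=2406046038644556
row 25: T[25][15]=24·2406046038644556+34701806448704206=92446911376173550
Read c(25,15) = 92446911376173550.

92446911376173550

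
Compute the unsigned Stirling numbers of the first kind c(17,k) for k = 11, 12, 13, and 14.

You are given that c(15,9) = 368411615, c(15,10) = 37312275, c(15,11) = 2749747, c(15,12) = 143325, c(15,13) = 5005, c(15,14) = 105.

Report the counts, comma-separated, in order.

[16] T[16,10]:15*37312275+368411615=928095740 · T[16,11]:15*2749747+37312275=78558480 · T[16,12]:15*143325+2749747=4899622 · T[16,13]:15*5005+143325=218400 · T[16,14]:15*105+5005=6580
[17] T[17,11]:16*78558480+928095740=2185031420 · T[17,12]:16*4899622+78558480=156952432 · T[17,13]:16*218400+4899622=8394022 · T[17,14]:16*6580+218400=323680
Read c(17,11) = 2185031420, c(17,12) = 156952432, c(17,13) = 8394022, c(17,14) = 323680.

2185031420, 156952432, 8394022, 323680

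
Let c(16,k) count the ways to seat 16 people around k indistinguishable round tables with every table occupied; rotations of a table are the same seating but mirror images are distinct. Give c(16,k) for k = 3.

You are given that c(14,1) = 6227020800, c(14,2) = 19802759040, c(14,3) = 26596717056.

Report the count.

i=15: T(15,2)=6227020800+14·19802759040=283465647360 | T(15,3)=19802759040+14·26596717056=392156797824
i=16: T(16,3)=283465647360+15·392156797824=6165817614720
Read c(16,3) = 6165817614720.

6165817614720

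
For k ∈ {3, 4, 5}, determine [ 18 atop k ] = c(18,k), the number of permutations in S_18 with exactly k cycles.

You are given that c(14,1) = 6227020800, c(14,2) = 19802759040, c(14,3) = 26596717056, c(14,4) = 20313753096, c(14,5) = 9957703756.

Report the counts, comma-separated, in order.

r15: T_15,1=14×6227020800+0=87178291200; T_15,2=14×19802759040+6227020800=283465647360; T_15,3=14×26596717056+19802759040=392156797824; T_15,4=14×20313753096+26596717056=310989260400; T_15,5=14×9957703756+20313753096=159721605680
r16: T_16,1=15×87178291200+0=1307674368000; T_16,2=15×283465647360+87178291200=4339163001600; T_16,3=15×392156797824+283465647360=6165817614720; T_16,4=15×310989260400+392156797824=5056995703824; T_16,5=15×159721605680+310989260400=2706813345600
r17: T_17,2=16×4339163001600+1307674368000=70734282393600; T_17,3=16×6165817614720+4339163001600=102992244837120; T_17,4=16×5056995703824+6165817614720=87077748875904; T_17,5=16×2706813345600+5056995703824=48366009233424
r18: T_18,3=17×102992244837120+70734282393600=1821602444624640; T_18,4=17×87077748875904+102992244837120=1583313975727488; T_18,5=17×48366009233424+87077748875904=909299905844112
Read c(18,3) = 1821602444624640, c(18,4) = 1583313975727488, c(18,5) = 909299905844112.

1821602444624640, 1583313975727488, 909299905844112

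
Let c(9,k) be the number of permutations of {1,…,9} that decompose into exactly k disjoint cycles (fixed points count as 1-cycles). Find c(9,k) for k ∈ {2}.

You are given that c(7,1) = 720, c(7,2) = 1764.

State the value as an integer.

109584

@8  (8,1):720·7+0→5040, (8,2):1764·7+720→13068
@9  (9,2):13068·8+5040→109584
Read c(9,2) = 109584.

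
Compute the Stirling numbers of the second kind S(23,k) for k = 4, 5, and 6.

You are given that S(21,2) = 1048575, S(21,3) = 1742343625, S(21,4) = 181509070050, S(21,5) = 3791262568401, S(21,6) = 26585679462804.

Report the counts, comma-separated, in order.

2916342574750, 96416888184100, 998969857983405

r22: T_22,3=3×1742343625+1048575=5228079450; T_22,4=4×181509070050+1742343625=727778623825; T_22,5=5×3791262568401+181509070050=19137821912055; T_22,6=6×26585679462804+3791262568401=163305339345225
r23: T_23,4=4×727778623825+5228079450=2916342574750; T_23,5=5×19137821912055+727778623825=96416888184100; T_23,6=6×163305339345225+19137821912055=998969857983405
Read S(23,4) = 2916342574750, S(23,5) = 96416888184100, S(23,6) = 998969857983405.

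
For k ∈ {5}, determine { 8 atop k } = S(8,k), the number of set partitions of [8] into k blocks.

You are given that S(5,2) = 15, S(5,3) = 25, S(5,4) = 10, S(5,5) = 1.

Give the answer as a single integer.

1050

@6  (6,3):25·3+15→90, (6,4):10·4+25→65, (6,5):1·5+10→15
@7  (7,4):65·4+90→350, (7,5):15·5+65→140
@8  (8,5):140·5+350→1050
Read S(8,5) = 1050.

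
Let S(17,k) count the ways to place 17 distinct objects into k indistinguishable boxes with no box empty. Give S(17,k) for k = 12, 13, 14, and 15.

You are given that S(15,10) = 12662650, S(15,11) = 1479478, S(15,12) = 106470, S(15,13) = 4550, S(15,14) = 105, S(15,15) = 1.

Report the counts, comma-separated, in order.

62022324, 4910178, 249900, 7820

i=16: T(16,11)=12662650+11·1479478=28936908 | T(16,12)=1479478+12·106470=2757118 | T(16,13)=106470+13·4550=165620 | T(16,14)=4550+14·105=6020 | T(16,15)=105+15·1=120
i=17: T(17,12)=28936908+12·2757118=62022324 | T(17,13)=2757118+13·165620=4910178 | T(17,14)=165620+14·6020=249900 | T(17,15)=6020+15·120=7820
Read S(17,12) = 62022324, S(17,13) = 4910178, S(17,14) = 249900, S(17,15) = 7820.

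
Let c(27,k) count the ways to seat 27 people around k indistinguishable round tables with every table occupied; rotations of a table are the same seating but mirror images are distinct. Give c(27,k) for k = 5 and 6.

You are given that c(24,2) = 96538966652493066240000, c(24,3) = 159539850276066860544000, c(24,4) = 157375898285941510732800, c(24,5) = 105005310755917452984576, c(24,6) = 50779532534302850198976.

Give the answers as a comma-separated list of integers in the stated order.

1945067308917524165279692800, 1000903392113435450162625024

row 25: T[25][3]=24·159539850276066860544000+96538966652493066240000=3925495373278097719296000  T[25][4]=24·157375898285941510732800+159539850276066860544000=3936561409138663118131200  T[25][5]=24·105005310755917452984576+157375898285941510732800=2677503356427960382362624  T[25][6]=24·50779532534302850198976+105005310755917452984576=1323714091579185857760000
row 26: T[26][4]=25·3936561409138663118131200+3925495373278097719296000=102339530601744675672576000  T[26][5]=25·2677503356427960382362624+3936561409138663118131200=70874145319837672677196800  T[26][6]=25·1323714091579185857760000+2677503356427960382362624=35770355645907606826362624
row 27: T[27][5]=26·70874145319837672677196800+102339530601744675672576000=1945067308917524165279692800  T[27][6]=26·35770355645907606826362624+70874145319837672677196800=1000903392113435450162625024
Read c(27,5) = 1945067308917524165279692800, c(27,6) = 1000903392113435450162625024.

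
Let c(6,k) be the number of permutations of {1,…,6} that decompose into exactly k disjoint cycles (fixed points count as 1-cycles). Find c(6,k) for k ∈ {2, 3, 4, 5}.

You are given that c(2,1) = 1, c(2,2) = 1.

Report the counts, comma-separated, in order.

274, 225, 85, 15

[3] T[3,1]:2*1+0=2 · T[3,2]:2*1+1=3 · T[3,3]:2*0+1=1
[4] T[4,1]:3*2+0=6 · T[4,2]:3*3+2=11 · T[4,3]:3*1+3=6 · T[4,4]:3*0+1=1
[5] T[5,1]:4*6+0=24 · T[5,2]:4*11+6=50 · T[5,3]:4*6+11=35 · T[5,4]:4*1+6=10 · T[5,5]:4*0+1=1
[6] T[6,2]:5*50+24=274 · T[6,3]:5*35+50=225 · T[6,4]:5*10+35=85 · T[6,5]:5*1+10=15
Read c(6,2) = 274, c(6,3) = 225, c(6,4) = 85, c(6,5) = 15.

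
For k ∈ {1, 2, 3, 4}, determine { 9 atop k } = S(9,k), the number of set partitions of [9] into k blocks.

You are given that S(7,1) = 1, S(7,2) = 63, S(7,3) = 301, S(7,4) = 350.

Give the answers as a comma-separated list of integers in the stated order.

1, 255, 3025, 7770

row 8: T[8][1]=1·1+0=1  T[8][2]=2·63+1=127  T[8][3]=3·301+63=966  T[8][4]=4·350+301=1701
row 9: T[9][1]=1·1+0=1  T[9][2]=2·127+1=255  T[9][3]=3·966+127=3025  T[9][4]=4·1701+966=7770
Read S(9,1) = 1, S(9,2) = 255, S(9,3) = 3025, S(9,4) = 7770.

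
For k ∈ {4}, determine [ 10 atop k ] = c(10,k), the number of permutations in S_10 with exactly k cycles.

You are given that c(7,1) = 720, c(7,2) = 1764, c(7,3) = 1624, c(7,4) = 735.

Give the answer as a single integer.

723680

@8  (8,2):1764·7+720→13068, (8,3):1624·7+1764→13132, (8,4):735·7+1624→6769
@9  (9,3):13132·8+13068→118124, (9,4):6769·8+13132→67284
@10  (10,4):67284·9+118124→723680
Read c(10,4) = 723680.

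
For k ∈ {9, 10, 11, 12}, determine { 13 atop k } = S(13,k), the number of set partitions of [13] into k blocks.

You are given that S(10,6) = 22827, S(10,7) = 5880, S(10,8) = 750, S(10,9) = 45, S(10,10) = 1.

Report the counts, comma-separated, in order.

row 11: T[11][7]=7·5880+22827=63987  T[11][8]=8·750+5880=11880  T[11][9]=9·45+750=1155  T[11][10]=10·1+45=55  T[11][11]=11·0+1=1
row 12: T[12][8]=8·11880+63987=159027  T[12][9]=9·1155+11880=22275  T[12][10]=10·55+1155=1705  T[12][11]=11·1+55=66  T[12][12]=12·0+1=1
row 13: T[13][9]=9·22275+159027=359502  T[13][10]=10·1705+22275=39325  T[13][11]=11·66+1705=2431  T[13][12]=12·1+66=78
Read S(13,9) = 359502, S(13,10) = 39325, S(13,11) = 2431, S(13,12) = 78.

359502, 39325, 2431, 78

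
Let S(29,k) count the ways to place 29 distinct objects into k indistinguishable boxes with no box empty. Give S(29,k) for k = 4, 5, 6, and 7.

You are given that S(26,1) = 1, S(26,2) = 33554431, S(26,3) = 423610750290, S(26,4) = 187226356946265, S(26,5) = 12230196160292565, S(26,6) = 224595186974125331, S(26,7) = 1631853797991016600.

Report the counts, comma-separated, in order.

11998160744311570, 1540200411172850701, 49628317055962639176, 588469772213874823272

@27  (27,2):33554431·2+1→67108863, (27,3):423610750290·3+33554431→1270865805301, (27,4):187226356946265·4+423610750290→749329038535350, (27,5):12230196160292565·5+187226356946265→61338207158409090, (27,6):224595186974125331·6+12230196160292565→1359801318005044551, (27,7):1631853797991016600·7+224595186974125331→11647571772911241531
@28  (28,3):1270865805301·3+67108863→3812664524766, (28,4):749329038535350·4+1270865805301→2998587019946701, (28,5):61338207158409090·5+749329038535350→307440364830580800, (28,6):1359801318005044551·6+61338207158409090→8220146115188676396, (28,7):11647571772911241531·7+1359801318005044551→82892803728383735268
@29  (29,4):2998587019946701·4+3812664524766→11998160744311570, (29,5):307440364830580800·5+2998587019946701→1540200411172850701, (29,6):8220146115188676396·6+307440364830580800→49628317055962639176, (29,7):82892803728383735268·7+8220146115188676396→588469772213874823272
Read S(29,4) = 11998160744311570, S(29,5) = 1540200411172850701, S(29,6) = 49628317055962639176, S(29,7) = 588469772213874823272.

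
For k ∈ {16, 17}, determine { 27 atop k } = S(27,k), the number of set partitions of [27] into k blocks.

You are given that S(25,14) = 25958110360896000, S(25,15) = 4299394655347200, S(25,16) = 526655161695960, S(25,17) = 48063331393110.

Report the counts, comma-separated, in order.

row 26: T[26][15]=15·4299394655347200+25958110360896000=90449030191104000  T[26][16]=16·526655161695960+4299394655347200=12725877242482560  T[26][17]=17·48063331393110+526655161695960=1343731795378830
row 27: T[27][16]=16·12725877242482560+90449030191104000=294063066070824960  T[27][17]=17·1343731795378830+12725877242482560=35569317763922670
Read S(27,16) = 294063066070824960, S(27,17) = 35569317763922670.

294063066070824960, 35569317763922670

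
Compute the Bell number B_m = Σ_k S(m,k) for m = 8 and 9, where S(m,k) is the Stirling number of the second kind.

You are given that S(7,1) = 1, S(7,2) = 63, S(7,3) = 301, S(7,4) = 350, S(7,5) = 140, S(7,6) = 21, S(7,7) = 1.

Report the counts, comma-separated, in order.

4140, 21147

row 8: T[8][1]=1·1+0=1  T[8][2]=2·63+1=127  T[8][3]=3·301+63=966  T[8][4]=4·350+301=1701  T[8][5]=5·140+350=1050  T[8][6]=6·21+140=266  T[8][7]=7·1+21=28  T[8][8]=8·0+1=1
row 9: T[9][1]=1·1+0=1  T[9][2]=2·127+1=255  T[9][3]=3·966+127=3025  T[9][4]=4·1701+966=7770  T[9][5]=5·1050+1701=6951  T[9][6]=6·266+1050=2646  T[9][7]=7·28+266=462  T[9][8]=8·1+28=36  T[9][9]=9·0+1=1
B_8 = ΣS(8,k) = 1+127+966+1701+1050+266+28+1 = 4140
B_9 = ΣS(9,k) = 1+255+3025+7770+6951+2646+462+36+1 = 21147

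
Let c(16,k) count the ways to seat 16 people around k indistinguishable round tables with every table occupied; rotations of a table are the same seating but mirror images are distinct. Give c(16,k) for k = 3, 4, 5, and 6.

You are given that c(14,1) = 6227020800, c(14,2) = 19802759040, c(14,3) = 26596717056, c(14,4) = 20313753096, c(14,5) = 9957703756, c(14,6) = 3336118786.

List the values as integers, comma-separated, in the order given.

row 15: T[15][2]=14·19802759040+6227020800=283465647360  T[15][3]=14·26596717056+19802759040=392156797824  T[15][4]=14·20313753096+26596717056=310989260400  T[15][5]=14·9957703756+20313753096=159721605680  T[15][6]=14·3336118786+9957703756=56663366760
row 16: T[16][3]=15·392156797824+283465647360=6165817614720  T[16][4]=15·310989260400+392156797824=5056995703824  T[16][5]=15·159721605680+310989260400=2706813345600  T[16][6]=15·56663366760+159721605680=1009672107080
Read c(16,3) = 6165817614720, c(16,4) = 5056995703824, c(16,5) = 2706813345600, c(16,6) = 1009672107080.

6165817614720, 5056995703824, 2706813345600, 1009672107080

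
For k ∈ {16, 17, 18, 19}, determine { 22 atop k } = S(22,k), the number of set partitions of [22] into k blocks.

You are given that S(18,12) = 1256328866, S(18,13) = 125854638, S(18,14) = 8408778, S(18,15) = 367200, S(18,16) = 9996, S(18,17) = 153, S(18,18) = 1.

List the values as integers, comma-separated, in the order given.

[19] T[19,13]:13*125854638+1256328866=2892439160 · T[19,14]:14*8408778+125854638=243577530 · T[19,15]:15*367200+8408778=13916778 · T[19,16]:16*9996+367200=527136 · T[19,17]:17*153+9996=12597 · T[19,18]:18*1+153=171 · T[19,19]:19*0+1=1
[20] T[20,14]:14*243577530+2892439160=6302524580 · T[20,15]:15*13916778+243577530=452329200 · T[20,16]:16*527136+13916778=22350954 · T[20,17]:17*12597+527136=741285 · T[20,18]:18*171+12597=15675 · T[20,19]:19*1+171=190
[21] T[21,15]:15*452329200+6302524580=13087462580 · T[21,16]:16*22350954+452329200=809944464 · T[21,17]:17*741285+22350954=34952799 · T[21,18]:18*15675+741285=1023435 · T[21,19]:19*190+15675=19285
[22] T[22,16]:16*809944464+13087462580=26046574004 · T[22,17]:17*34952799+809944464=1404142047 · T[22,18]:18*1023435+34952799=53374629 · T[22,19]:19*19285+1023435=1389850
Read S(22,16) = 26046574004, S(22,17) = 1404142047, S(22,18) = 53374629, S(22,19) = 1389850.

26046574004, 1404142047, 53374629, 1389850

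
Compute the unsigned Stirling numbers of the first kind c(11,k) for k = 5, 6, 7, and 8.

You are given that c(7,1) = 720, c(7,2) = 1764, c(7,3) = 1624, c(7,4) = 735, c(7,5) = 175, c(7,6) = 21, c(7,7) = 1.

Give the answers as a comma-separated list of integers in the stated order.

3416930, 902055, 157773, 18150

row 8: T[8][2]=7·1764+720=13068  T[8][3]=7·1624+1764=13132  T[8][4]=7·735+1624=6769  T[8][5]=7·175+735=1960  T[8][6]=7·21+175=322  T[8][7]=7·1+21=28  T[8][8]=7·0+1=1
row 9: T[9][3]=8·13132+13068=118124  T[9][4]=8·6769+13132=67284  T[9][5]=8·1960+6769=22449  T[9][6]=8·322+1960=4536  T[9][7]=8·28+322=546  T[9][8]=8·1+28=36
row 10: T[10][4]=9·67284+118124=723680  T[10][5]=9·22449+67284=269325  T[10][6]=9·4536+22449=63273  T[10][7]=9·546+4536=9450  T[10][8]=9·36+546=870
row 11: T[11][5]=10·269325+723680=3416930  T[11][6]=10·63273+269325=902055  T[11][7]=10·9450+63273=157773  T[11][8]=10·870+9450=18150
Read c(11,5) = 3416930, c(11,6) = 902055, c(11,7) = 157773, c(11,8) = 18150.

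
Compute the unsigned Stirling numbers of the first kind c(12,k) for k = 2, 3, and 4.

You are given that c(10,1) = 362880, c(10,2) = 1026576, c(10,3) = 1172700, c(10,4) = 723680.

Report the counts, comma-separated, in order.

120543840, 150917976, 105258076

i=11: T(11,1)=0+10·362880=3628800 | T(11,2)=362880+10·1026576=10628640 | T(11,3)=1026576+10·1172700=12753576 | T(11,4)=1172700+10·723680=8409500
i=12: T(12,2)=3628800+11·10628640=120543840 | T(12,3)=10628640+11·12753576=150917976 | T(12,4)=12753576+11·8409500=105258076
Read c(12,2) = 120543840, c(12,3) = 150917976, c(12,4) = 105258076.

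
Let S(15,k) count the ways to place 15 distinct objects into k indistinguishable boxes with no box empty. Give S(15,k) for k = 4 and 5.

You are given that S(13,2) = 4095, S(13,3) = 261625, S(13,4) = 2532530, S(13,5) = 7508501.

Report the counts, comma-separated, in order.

42355950, 210766920

[14] T[14,3]:3*261625+4095=788970 · T[14,4]:4*2532530+261625=10391745 · T[14,5]:5*7508501+2532530=40075035
[15] T[15,4]:4*10391745+788970=42355950 · T[15,5]:5*40075035+10391745=210766920
Read S(15,4) = 42355950, S(15,5) = 210766920.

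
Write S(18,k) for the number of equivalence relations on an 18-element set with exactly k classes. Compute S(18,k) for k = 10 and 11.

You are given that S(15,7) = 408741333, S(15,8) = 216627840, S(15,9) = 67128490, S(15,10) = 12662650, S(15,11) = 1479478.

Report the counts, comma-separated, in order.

i=16: T(16,8)=408741333+8·216627840=2141764053 | T(16,9)=216627840+9·67128490=820784250 | T(16,10)=67128490+10·12662650=193754990 | T(16,11)=12662650+11·1479478=28936908
i=17: T(17,9)=2141764053+9·820784250=9528822303 | T(17,10)=820784250+10·193754990=2758334150 | T(17,11)=193754990+11·28936908=512060978
i=18: T(18,10)=9528822303+10·2758334150=37112163803 | T(18,11)=2758334150+11·512060978=8391004908
Read S(18,10) = 37112163803, S(18,11) = 8391004908.

37112163803, 8391004908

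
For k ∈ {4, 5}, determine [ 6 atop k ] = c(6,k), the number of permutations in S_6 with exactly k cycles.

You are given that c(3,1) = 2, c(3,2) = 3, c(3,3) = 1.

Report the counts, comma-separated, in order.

85, 15

i=4: T(4,2)=2+3·3=11 | T(4,3)=3+3·1=6 | T(4,4)=1+3·0=1
i=5: T(5,3)=11+4·6=35 | T(5,4)=6+4·1=10 | T(5,5)=1+4·0=1
i=6: T(6,4)=35+5·10=85 | T(6,5)=10+5·1=15
Read c(6,4) = 85, c(6,5) = 15.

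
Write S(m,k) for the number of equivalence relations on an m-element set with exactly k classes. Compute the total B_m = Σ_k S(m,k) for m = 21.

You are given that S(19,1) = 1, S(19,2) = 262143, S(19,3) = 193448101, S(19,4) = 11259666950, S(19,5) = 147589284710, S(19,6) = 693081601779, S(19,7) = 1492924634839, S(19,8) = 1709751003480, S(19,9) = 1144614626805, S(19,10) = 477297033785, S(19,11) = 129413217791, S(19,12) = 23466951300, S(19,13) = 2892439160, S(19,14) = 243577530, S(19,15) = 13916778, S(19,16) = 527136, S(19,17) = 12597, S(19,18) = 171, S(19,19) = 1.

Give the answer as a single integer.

474869816156751

@20  (20,1):1·1+0→1, (20,2):262143·2+1→524287, (20,3):193448101·3+262143→580606446, (20,4):11259666950·4+193448101→45232115901, (20,5):147589284710·5+11259666950→749206090500, (20,6):693081601779·6+147589284710→4306078895384, (20,7):1492924634839·7+693081601779→11143554045652, (20,8):1709751003480·8+1492924634839→15170932662679, (20,9):1144614626805·9+1709751003480→12011282644725, (20,10):477297033785·10+1144614626805→5917584964655, (20,11):129413217791·11+477297033785→1900842429486, (20,12):23466951300·12+129413217791→411016633391, (20,13):2892439160·13+23466951300→61068660380, (20,14):243577530·14+2892439160→6302524580, (20,15):13916778·15+243577530→452329200, (20,16):527136·16+13916778→22350954, (20,17):12597·17+527136→741285, (20,18):171·18+12597→15675, (20,19):1·19+171→190, (20,20):0·20+1→1
@21  (21,1):1·1+0→1, (21,2):524287·2+1→1048575, (21,3):580606446·3+524287→1742343625, (21,4):45232115901·4+580606446→181509070050, (21,5):749206090500·5+45232115901→3791262568401, (21,6):4306078895384·6+749206090500→26585679462804, (21,7):11143554045652·7+4306078895384→82310957214948, (21,8):15170932662679·8+11143554045652→132511015347084, (21,9):12011282644725·9+15170932662679→123272476465204, (21,10):5917584964655·10+12011282644725→71187132291275, (21,11):1900842429486·11+5917584964655→26826851689001, (21,12):411016633391·12+1900842429486→6833042030178, (21,13):61068660380·13+411016633391→1204909218331, (21,14):6302524580·14+61068660380→149304004500, (21,15):452329200·15+6302524580→13087462580, (21,16):22350954·16+452329200→809944464, (21,17):741285·17+22350954→34952799, (21,18):15675·18+741285→1023435, (21,19):190·19+15675→19285, (21,20):1·20+190→210, (21,21):0·21+1→1
B_21 = ΣS(21,k) = 1+1048575+1742343625+181509070050+3791262568401+26585679462804+82310957214948+132511015347084+123272476465204+71187132291275+26826851689001+6833042030178+1204909218331+149304004500+13087462580+809944464+34952799+1023435+19285+210+1 = 474869816156751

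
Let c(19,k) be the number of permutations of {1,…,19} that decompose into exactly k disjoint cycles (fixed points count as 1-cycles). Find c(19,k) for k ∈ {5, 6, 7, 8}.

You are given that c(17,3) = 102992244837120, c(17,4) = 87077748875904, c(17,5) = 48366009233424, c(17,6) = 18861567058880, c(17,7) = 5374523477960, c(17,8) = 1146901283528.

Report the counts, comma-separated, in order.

i=18: T(18,4)=102992244837120+17·87077748875904=1583313975727488 | T(18,5)=87077748875904+17·48366009233424=909299905844112 | T(18,6)=48366009233424+17·18861567058880=369012649234384 | T(18,7)=18861567058880+17·5374523477960=110228466184200 | T(18,8)=5374523477960+17·1146901283528=24871845297936
i=19: T(19,5)=1583313975727488+18·909299905844112=17950712280921504 | T(19,6)=909299905844112+18·369012649234384=7551527592063024 | T(19,7)=369012649234384+18·110228466184200=2353125040549984 | T(19,8)=110228466184200+18·24871845297936=557921681547048
Read c(19,5) = 17950712280921504, c(19,6) = 7551527592063024, c(19,7) = 2353125040549984, c(19,8) = 557921681547048.

17950712280921504, 7551527592063024, 2353125040549984, 557921681547048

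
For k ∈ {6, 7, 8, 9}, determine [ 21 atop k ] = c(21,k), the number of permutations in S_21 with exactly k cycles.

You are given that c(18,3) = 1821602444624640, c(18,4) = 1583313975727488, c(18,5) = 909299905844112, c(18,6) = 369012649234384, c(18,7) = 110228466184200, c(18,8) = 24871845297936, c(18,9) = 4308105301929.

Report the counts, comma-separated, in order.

3599979517947607200, 1206647803780373360, 311333643161390640, 63030812099294896

@19  (19,4):1583313975727488·18+1821602444624640→30321254007719424, (19,5):909299905844112·18+1583313975727488→17950712280921504, (19,6):369012649234384·18+909299905844112→7551527592063024, (19,7):110228466184200·18+369012649234384→2353125040549984, (19,8):24871845297936·18+110228466184200→557921681547048, (19,9):4308105301929·18+24871845297936→102417740732658
@20  (20,5):17950712280921504·19+30321254007719424→371384787345228000, (20,6):7551527592063024·19+17950712280921504→161429736530118960, (20,7):2353125040549984·19+7551527592063024→52260903362512720, (20,8):557921681547048·19+2353125040549984→12953636989943896, (20,9):102417740732658·19+557921681547048→2503858755467550
@21  (21,6):161429736530118960·20+371384787345228000→3599979517947607200, (21,7):52260903362512720·20+161429736530118960→1206647803780373360, (21,8):12953636989943896·20+52260903362512720→311333643161390640, (21,9):2503858755467550·20+12953636989943896→63030812099294896
Read c(21,6) = 3599979517947607200, c(21,7) = 1206647803780373360, c(21,8) = 311333643161390640, c(21,9) = 63030812099294896.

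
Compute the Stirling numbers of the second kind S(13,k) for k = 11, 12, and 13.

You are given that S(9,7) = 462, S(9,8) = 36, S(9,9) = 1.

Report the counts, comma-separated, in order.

2431, 78, 1

@10  (10,8):36·8+462→750, (10,9):1·9+36→45, (10,10):0·10+1→1
@11  (11,9):45·9+750→1155, (11,10):1·10+45→55, (11,11):0·11+1→1
@12  (12,10):55·10+1155→1705, (12,11):1·11+55→66, (12,12):0·12+1→1
@13  (13,11):66·11+1705→2431, (13,12):1·12+66→78, (13,13):0·13+1→1
Read S(13,11) = 2431, S(13,12) = 78, S(13,13) = 1.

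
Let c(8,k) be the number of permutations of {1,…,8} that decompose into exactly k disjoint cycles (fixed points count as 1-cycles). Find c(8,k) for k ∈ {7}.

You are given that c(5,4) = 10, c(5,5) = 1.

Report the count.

28

i=6: T(6,5)=10+5·1=15 | T(6,6)=1+5·0=1
i=7: T(7,6)=15+6·1=21 | T(7,7)=1+6·0=1
i=8: T(8,7)=21+7·1=28
Read c(8,7) = 28.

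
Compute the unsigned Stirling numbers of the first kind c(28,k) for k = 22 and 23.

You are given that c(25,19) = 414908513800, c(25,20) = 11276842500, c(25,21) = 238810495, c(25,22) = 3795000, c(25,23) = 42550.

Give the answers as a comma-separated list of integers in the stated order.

1845173352165, 38343278610

r26: T_26,20=25×11276842500+414908513800=696829576300; T_26,21=25×238810495+11276842500=17247104875; T_26,22=25×3795000+238810495=333685495; T_26,23=25×42550+3795000=4858750
r27: T_27,21=26×17247104875+696829576300=1145254303050; T_27,22=26×333685495+17247104875=25922927745; T_27,23=26×4858750+333685495=460012995
r28: T_28,22=27×25922927745+1145254303050=1845173352165; T_28,23=27×460012995+25922927745=38343278610
Read c(28,22) = 1845173352165, c(28,23) = 38343278610.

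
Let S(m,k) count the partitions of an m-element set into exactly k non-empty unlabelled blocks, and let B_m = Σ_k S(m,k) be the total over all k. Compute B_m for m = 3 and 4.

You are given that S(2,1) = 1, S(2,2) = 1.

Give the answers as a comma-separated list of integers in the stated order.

i=3: T(3,1)=0+1·1=1 | T(3,2)=1+2·1=3 | T(3,3)=1+3·0=1
i=4: T(4,1)=0+1·1=1 | T(4,2)=1+2·3=7 | T(4,3)=3+3·1=6 | T(4,4)=1+4·0=1
B_3 = ΣS(3,k) = 1+3+1 = 5
B_4 = ΣS(4,k) = 1+7+6+1 = 15

5, 15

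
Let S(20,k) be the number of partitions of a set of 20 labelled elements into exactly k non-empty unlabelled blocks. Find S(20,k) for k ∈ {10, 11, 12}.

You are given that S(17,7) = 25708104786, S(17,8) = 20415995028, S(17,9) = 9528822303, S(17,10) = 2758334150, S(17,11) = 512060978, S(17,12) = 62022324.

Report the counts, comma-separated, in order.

r18: T_18,8=8×20415995028+25708104786=189036065010; T_18,9=9×9528822303+20415995028=106175395755; T_18,10=10×2758334150+9528822303=37112163803; T_18,11=11×512060978+2758334150=8391004908; T_18,12=12×62022324+512060978=1256328866
r19: T_19,9=9×106175395755+189036065010=1144614626805; T_19,10=10×37112163803+106175395755=477297033785; T_19,11=11×8391004908+37112163803=129413217791; T_19,12=12×1256328866+8391004908=23466951300
r20: T_20,10=10×477297033785+1144614626805=5917584964655; T_20,11=11×129413217791+477297033785=1900842429486; T_20,12=12×23466951300+129413217791=411016633391
Read S(20,10) = 5917584964655, S(20,11) = 1900842429486, S(20,12) = 411016633391.

5917584964655, 1900842429486, 411016633391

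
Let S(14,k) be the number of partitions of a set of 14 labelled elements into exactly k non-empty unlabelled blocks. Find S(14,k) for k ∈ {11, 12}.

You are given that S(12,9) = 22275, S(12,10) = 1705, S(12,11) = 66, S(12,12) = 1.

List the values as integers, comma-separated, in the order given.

@13  (13,10):1705·10+22275→39325, (13,11):66·11+1705→2431, (13,12):1·12+66→78
@14  (14,11):2431·11+39325→66066, (14,12):78·12+2431→3367
Read S(14,11) = 66066, S(14,12) = 3367.

66066, 3367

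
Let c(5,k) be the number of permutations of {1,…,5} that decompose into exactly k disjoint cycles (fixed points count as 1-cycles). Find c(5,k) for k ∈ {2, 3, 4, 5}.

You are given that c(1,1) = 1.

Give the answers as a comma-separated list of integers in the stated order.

@2  (2,1):1·1+0→1, (2,2):0·1+1→1
@3  (3,1):1·2+0→2, (3,2):1·2+1→3, (3,3):0·2+1→1
@4  (4,1):2·3+0→6, (4,2):3·3+2→11, (4,3):1·3+3→6, (4,4):0·3+1→1
@5  (5,2):11·4+6→50, (5,3):6·4+11→35, (5,4):1·4+6→10, (5,5):0·4+1→1
Read c(5,2) = 50, c(5,3) = 35, c(5,4) = 10, c(5,5) = 1.

50, 35, 10, 1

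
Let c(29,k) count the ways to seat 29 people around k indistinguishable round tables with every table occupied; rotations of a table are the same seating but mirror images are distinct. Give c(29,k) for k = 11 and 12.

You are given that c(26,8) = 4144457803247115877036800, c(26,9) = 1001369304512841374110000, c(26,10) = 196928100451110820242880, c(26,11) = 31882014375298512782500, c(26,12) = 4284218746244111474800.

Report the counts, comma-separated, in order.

[27] T[27,9]:26*1001369304512841374110000+4144457803247115877036800=30180059720580991603896800 · T[27,10]:26*196928100451110820242880+1001369304512841374110000=6121499916241722700424880 · T[27,11]:26*31882014375298512782500+196928100451110820242880=1025860474208872152587880 · T[27,12]:26*4284218746244111474800+31882014375298512782500=143271701777645411127300
[28] T[28,10]:27*6121499916241722700424880+30180059720580991603896800=195460557459107504515368560 · T[28,11]:27*1025860474208872152587880+6121499916241722700424880=33819732719881270820297640 · T[28,12]:27*143271701777645411127300+1025860474208872152587880=4894196422205298253024980
[29] T[29,11]:28*33819732719881270820297640+195460557459107504515368560=1142413073615783087483702480 · T[29,12]:28*4894196422205298253024980+33819732719881270820297640=170857232541629621904997080
Read c(29,11) = 1142413073615783087483702480, c(29,12) = 170857232541629621904997080.

1142413073615783087483702480, 170857232541629621904997080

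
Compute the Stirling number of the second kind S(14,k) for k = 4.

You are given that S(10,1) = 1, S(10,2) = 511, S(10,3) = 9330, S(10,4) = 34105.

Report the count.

10391745

[11] T[11,1]:1*1+0=1 · T[11,2]:2*511+1=1023 · T[11,3]:3*9330+511=28501 · T[11,4]:4*34105+9330=145750
[12] T[12,2]:2*1023+1=2047 · T[12,3]:3*28501+1023=86526 · T[12,4]:4*145750+28501=611501
[13] T[13,3]:3*86526+2047=261625 · T[13,4]:4*611501+86526=2532530
[14] T[14,4]:4*2532530+261625=10391745
Read S(14,4) = 10391745.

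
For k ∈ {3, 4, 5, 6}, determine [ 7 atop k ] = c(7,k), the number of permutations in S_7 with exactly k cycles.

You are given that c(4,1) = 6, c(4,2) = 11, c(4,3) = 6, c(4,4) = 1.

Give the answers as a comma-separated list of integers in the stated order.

1624, 735, 175, 21

i=5: T(5,1)=0+4·6=24 | T(5,2)=6+4·11=50 | T(5,3)=11+4·6=35 | T(5,4)=6+4·1=10 | T(5,5)=1+4·0=1
i=6: T(6,2)=24+5·50=274 | T(6,3)=50+5·35=225 | T(6,4)=35+5·10=85 | T(6,5)=10+5·1=15 | T(6,6)=1+5·0=1
i=7: T(7,3)=274+6·225=1624 | T(7,4)=225+6·85=735 | T(7,5)=85+6·15=175 | T(7,6)=15+6·1=21
Read c(7,3) = 1624, c(7,4) = 735, c(7,5) = 175, c(7,6) = 21.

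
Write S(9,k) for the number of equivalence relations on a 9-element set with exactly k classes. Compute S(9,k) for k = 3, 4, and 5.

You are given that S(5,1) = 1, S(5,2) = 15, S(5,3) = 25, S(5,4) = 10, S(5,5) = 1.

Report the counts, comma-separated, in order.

row 6: T[6][1]=1·1+0=1  T[6][2]=2·15+1=31  T[6][3]=3·25+15=90  T[6][4]=4·10+25=65  T[6][5]=5·1+10=15
row 7: T[7][1]=1·1+0=1  T[7][2]=2·31+1=63  T[7][3]=3·90+31=301  T[7][4]=4·65+90=350  T[7][5]=5·15+65=140
row 8: T[8][2]=2·63+1=127  T[8][3]=3·301+63=966  T[8][4]=4·350+301=1701  T[8][5]=5·140+350=1050
row 9: T[9][3]=3·966+127=3025  T[9][4]=4·1701+966=7770  T[9][5]=5·1050+1701=6951
Read S(9,3) = 3025, S(9,4) = 7770, S(9,5) = 6951.

3025, 7770, 6951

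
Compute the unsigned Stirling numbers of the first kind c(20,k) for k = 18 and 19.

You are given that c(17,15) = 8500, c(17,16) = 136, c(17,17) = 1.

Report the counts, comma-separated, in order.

16815, 190

[18] T[18,16]:17*136+8500=10812 · T[18,17]:17*1+136=153 · T[18,18]:17*0+1=1
[19] T[19,17]:18*153+10812=13566 · T[19,18]:18*1+153=171 · T[19,19]:18*0+1=1
[20] T[20,18]:19*171+13566=16815 · T[20,19]:19*1+171=190
Read c(20,18) = 16815, c(20,19) = 190.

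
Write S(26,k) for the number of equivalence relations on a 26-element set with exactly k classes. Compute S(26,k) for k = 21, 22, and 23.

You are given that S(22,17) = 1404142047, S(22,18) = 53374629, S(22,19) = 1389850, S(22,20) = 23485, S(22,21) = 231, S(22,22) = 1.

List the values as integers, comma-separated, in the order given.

9759104355, 238929405, 4126200

[23] T[23,18]:18*53374629+1404142047=2364885369 · T[23,19]:19*1389850+53374629=79781779 · T[23,20]:20*23485+1389850=1859550 · T[23,21]:21*231+23485=28336 · T[23,22]:22*1+231=253 · T[23,23]:23*0+1=1
[24] T[24,19]:19*79781779+2364885369=3880739170 · T[24,20]:20*1859550+79781779=116972779 · T[24,21]:21*28336+1859550=2454606 · T[24,22]:22*253+28336=33902 · T[24,23]:23*1+253=276
[25] T[25,20]:20*116972779+3880739170=6220194750 · T[25,21]:21*2454606+116972779=168519505 · T[25,22]:22*33902+2454606=3200450 · T[25,23]:23*276+33902=40250
[26] T[26,21]:21*168519505+6220194750=9759104355 · T[26,22]:22*3200450+168519505=238929405 · T[26,23]:23*40250+3200450=4126200
Read S(26,21) = 9759104355, S(26,22) = 238929405, S(26,23) = 4126200.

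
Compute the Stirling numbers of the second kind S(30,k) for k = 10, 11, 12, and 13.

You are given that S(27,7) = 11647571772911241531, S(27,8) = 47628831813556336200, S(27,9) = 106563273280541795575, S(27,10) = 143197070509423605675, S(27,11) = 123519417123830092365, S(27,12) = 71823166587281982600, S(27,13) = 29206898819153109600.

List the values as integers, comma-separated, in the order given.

173373343599189364594756, 215047101560666876619690, 177979707061075333384555, 102442517922081938561415

r28: T_28,8=8×47628831813556336200+11647571772911241531=392678226281361931131; T_28,9=9×106563273280541795575+47628831813556336200=1006698291338432496375; T_28,10=10×143197070509423605675+106563273280541795575=1538533978374777852325; T_28,11=11×123519417123830092365+143197070509423605675=1501910658871554621690; T_28,12=12×71823166587281982600+123519417123830092365=985397416171213883565; T_28,13=13×29206898819153109600+71823166587281982600=451512851236272407400
r29: T_29,9=9×1006698291338432496375+392678226281361931131=9452962848327254398506; T_29,10=10×1538533978374777852325+1006698291338432496375=16392038075086211019625; T_29,11=11×1501910658871554621690+1538533978374777852325=18059551225961878690915; T_29,12=12×985397416171213883565+1501910658871554621690=13326679652926121224470; T_29,13=13×451512851236272407400+985397416171213883565=6855064482242755179765
r30: T_30,10=10×16392038075086211019625+9452962848327254398506=173373343599189364594756; T_30,11=11×18059551225961878690915+16392038075086211019625=215047101560666876619690; T_30,12=12×13326679652926121224470+18059551225961878690915=177979707061075333384555; T_30,13=13×6855064482242755179765+13326679652926121224470=102442517922081938561415
Read S(30,10) = 173373343599189364594756, S(30,11) = 215047101560666876619690, S(30,12) = 177979707061075333384555, S(30,13) = 102442517922081938561415.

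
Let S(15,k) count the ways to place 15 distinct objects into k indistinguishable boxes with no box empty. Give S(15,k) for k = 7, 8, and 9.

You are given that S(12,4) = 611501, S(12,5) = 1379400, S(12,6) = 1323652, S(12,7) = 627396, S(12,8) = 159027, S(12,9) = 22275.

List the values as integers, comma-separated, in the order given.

@13  (13,5):1379400·5+611501→7508501, (13,6):1323652·6+1379400→9321312, (13,7):627396·7+1323652→5715424, (13,8):159027·8+627396→1899612, (13,9):22275·9+159027→359502
@14  (14,6):9321312·6+7508501→63436373, (14,7):5715424·7+9321312→49329280, (14,8):1899612·8+5715424→20912320, (14,9):359502·9+1899612→5135130
@15  (15,7):49329280·7+63436373→408741333, (15,8):20912320·8+49329280→216627840, (15,9):5135130·9+20912320→67128490
Read S(15,7) = 408741333, S(15,8) = 216627840, S(15,9) = 67128490.

408741333, 216627840, 67128490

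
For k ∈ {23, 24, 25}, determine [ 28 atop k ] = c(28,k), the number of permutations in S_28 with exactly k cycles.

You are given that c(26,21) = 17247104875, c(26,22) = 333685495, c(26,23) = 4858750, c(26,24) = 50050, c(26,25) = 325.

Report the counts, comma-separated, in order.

row 27: T[27][22]=26·333685495+17247104875=25922927745  T[27][23]=26·4858750+333685495=460012995  T[27][24]=26·50050+4858750=6160050  T[27][25]=26·325+50050=58500
row 28: T[28][23]=27·460012995+25922927745=38343278610  T[28][24]=27·6160050+460012995=626334345  T[28][25]=27·58500+6160050=7739550
Read c(28,23) = 38343278610, c(28,24) = 626334345, c(28,25) = 7739550.

38343278610, 626334345, 7739550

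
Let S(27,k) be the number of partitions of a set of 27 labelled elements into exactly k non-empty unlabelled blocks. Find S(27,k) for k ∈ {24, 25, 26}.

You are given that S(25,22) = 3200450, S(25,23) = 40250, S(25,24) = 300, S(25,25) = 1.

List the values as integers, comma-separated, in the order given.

5265000, 55575, 351

i=26: T(26,23)=3200450+23·40250=4126200 | T(26,24)=40250+24·300=47450 | T(26,25)=300+25·1=325 | T(26,26)=1+26·0=1
i=27: T(27,24)=4126200+24·47450=5265000 | T(27,25)=47450+25·325=55575 | T(27,26)=325+26·1=351
Read S(27,24) = 5265000, S(27,25) = 55575, S(27,26) = 351.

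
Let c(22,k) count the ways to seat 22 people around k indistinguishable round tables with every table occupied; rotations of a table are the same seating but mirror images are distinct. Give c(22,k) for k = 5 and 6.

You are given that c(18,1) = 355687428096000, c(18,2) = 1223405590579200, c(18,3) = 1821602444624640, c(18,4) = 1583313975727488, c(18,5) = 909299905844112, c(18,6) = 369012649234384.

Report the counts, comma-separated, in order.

181664979520697076096, 83637381699544802976

r19: T_19,2=18×1223405590579200+355687428096000=22376988058521600; T_19,3=18×1821602444624640+1223405590579200=34012249593822720; T_19,4=18×1583313975727488+1821602444624640=30321254007719424; T_19,5=18×909299905844112+1583313975727488=17950712280921504; T_19,6=18×369012649234384+909299905844112=7551527592063024
r20: T_20,3=19×34012249593822720+22376988058521600=668609730341153280; T_20,4=19×30321254007719424+34012249593822720=610116075740491776; T_20,5=19×17950712280921504+30321254007719424=371384787345228000; T_20,6=19×7551527592063024+17950712280921504=161429736530118960
r21: T_21,4=20×610116075740491776+668609730341153280=12870931245150988800; T_21,5=20×371384787345228000+610116075740491776=8037811822645051776; T_21,6=20×161429736530118960+371384787345228000=3599979517947607200
r22: T_22,5=21×8037811822645051776+12870931245150988800=181664979520697076096; T_22,6=21×3599979517947607200+8037811822645051776=83637381699544802976
Read c(22,5) = 181664979520697076096, c(22,6) = 83637381699544802976.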